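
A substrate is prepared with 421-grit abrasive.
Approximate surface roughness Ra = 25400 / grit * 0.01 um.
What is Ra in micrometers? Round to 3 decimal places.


Ra = 25400 / 421 * 0.01 = 0.603 um

0.603


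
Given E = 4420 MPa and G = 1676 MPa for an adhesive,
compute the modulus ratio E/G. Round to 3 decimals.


E/G ratio = 4420 / 1676 = 2.637

2.637


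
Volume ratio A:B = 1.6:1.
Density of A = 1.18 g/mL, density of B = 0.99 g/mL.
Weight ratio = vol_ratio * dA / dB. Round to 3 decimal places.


Wt ratio = 1.6 * 1.18 / 0.99
= 1.907

1.907


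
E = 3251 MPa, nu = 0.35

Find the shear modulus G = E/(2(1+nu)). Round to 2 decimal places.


G = 3251 / (2 * 1.35)
= 1204.07 MPa

1204.07


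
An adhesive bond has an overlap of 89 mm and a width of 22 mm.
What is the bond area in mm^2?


Bond area = overlap * width
= 89 * 22
= 1958 mm^2

1958


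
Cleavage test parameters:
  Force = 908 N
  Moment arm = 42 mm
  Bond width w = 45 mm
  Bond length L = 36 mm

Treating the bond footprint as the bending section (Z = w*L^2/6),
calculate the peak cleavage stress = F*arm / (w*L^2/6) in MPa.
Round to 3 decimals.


M = 908 * 42 = 38136 N*mm
Z = 45 * 36^2 / 6 = 58320 / 6 mm^3
sigma = M / Z = 6 * 38136 / 58320 = 228816 / 58320
= 3.923 MPa

3.923


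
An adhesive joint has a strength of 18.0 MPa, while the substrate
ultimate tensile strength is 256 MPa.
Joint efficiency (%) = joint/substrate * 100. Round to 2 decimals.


Efficiency = 18.0 / 256 * 100
= 7.03%

7.03


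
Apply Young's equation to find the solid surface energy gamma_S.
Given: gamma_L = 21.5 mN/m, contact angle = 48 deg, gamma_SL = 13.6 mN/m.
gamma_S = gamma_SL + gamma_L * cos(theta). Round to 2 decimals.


theta_rad = 48 * pi/180 = 0.837758
gamma_S = 13.6 + 21.5 * cos(0.837758)
= 27.99 mN/m

27.99


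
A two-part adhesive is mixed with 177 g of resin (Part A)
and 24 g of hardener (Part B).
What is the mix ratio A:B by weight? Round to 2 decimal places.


Mix ratio = mass_A / mass_B
= 177 / 24
= 7.38

7.38


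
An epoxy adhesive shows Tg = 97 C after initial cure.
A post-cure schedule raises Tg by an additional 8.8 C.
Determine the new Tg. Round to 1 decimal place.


New Tg = 97 + 8.8
= 105.8 C

105.8


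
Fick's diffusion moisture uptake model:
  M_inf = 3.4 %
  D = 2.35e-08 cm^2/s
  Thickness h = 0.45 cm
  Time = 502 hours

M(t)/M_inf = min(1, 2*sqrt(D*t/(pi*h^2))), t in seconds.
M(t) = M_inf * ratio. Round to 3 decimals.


t_sec = 502 * 3600 = 1807200
ratio = 2*sqrt(2.35e-08*1807200/(pi*0.45^2))
= min(1, 0.516749)
= 0.516749
M(t) = 3.4 * 0.516749 = 1.757 %

1.757


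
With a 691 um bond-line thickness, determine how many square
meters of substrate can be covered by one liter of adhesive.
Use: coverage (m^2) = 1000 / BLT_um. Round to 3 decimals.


Coverage = 1000 / 691 = 1.447 m^2

1.447


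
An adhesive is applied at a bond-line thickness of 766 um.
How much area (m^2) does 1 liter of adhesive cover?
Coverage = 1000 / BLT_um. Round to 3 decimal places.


Coverage = 1000 / 766 = 1.305 m^2

1.305


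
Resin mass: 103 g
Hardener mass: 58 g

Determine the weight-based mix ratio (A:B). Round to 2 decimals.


Ratio = 103 / 58 = 1.78

1.78


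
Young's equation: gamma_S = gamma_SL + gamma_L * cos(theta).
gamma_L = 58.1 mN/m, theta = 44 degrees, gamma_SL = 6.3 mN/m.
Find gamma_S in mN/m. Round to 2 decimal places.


cos(44 deg) = 0.719340
gamma_S = 6.3 + 58.1 * 0.719340
= 48.09 mN/m

48.09


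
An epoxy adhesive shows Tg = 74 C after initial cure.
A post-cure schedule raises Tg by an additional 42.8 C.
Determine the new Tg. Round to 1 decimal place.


New Tg = 74 + 42.8
= 116.8 C

116.8


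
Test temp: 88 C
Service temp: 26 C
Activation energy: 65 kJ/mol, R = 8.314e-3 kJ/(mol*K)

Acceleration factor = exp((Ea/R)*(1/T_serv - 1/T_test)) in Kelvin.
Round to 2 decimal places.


AF = exp((65/0.008314)*(1/299.15 - 1/361.15))
= 88.82

88.82


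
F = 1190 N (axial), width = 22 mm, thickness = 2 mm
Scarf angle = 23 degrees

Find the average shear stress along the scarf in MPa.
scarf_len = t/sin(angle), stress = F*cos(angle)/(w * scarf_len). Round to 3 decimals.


scarf_len = 2/sin(23 deg) = 5.1186
cos(23 deg) = 0.920505
stress = 1190*0.920505/(22*5.1186) = 9.727 MPa

9.727


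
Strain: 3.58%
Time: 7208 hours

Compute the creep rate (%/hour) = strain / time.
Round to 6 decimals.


Creep rate = 3.58 / 7208
= 0.000497 %/h

0.000497


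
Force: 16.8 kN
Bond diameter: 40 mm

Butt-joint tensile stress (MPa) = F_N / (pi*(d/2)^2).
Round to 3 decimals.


F_N = 16.8 * 1000 = 16800.0 N
A = pi*(20.0)^2 = 1256.6371 mm^2
stress = 16800.0 / 1256.6371 = 13.369 MPa

13.369


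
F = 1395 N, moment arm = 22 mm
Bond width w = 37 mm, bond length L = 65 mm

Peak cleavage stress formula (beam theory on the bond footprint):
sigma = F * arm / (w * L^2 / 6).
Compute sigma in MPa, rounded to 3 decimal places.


sigma = (1395 * 22) / (37 * 4225 / 6)
= 30690 * 6 / 156325
= 184140 / 156325
= 1.178 MPa

1.178


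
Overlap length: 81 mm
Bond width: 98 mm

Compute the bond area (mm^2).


Bond area = 81 * 98 = 7938 mm^2

7938


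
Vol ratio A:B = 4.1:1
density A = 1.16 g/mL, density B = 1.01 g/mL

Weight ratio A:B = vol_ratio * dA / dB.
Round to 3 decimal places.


Weight ratio = 4.1 * 1.16 / 1.01
= 4.709

4.709


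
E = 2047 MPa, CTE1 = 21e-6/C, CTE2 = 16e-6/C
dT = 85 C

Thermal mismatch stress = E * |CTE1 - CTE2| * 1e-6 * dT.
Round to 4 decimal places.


= 2047 * 5e-6 * 85
= 0.8700 MPa

0.8700


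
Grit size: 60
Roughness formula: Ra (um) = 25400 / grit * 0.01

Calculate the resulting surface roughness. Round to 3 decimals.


Ra = 25400 / 60 * 0.01
= 4.233 um

4.233


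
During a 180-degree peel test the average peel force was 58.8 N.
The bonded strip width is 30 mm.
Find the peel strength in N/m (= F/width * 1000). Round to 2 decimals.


Peel strength = F/width * 1000
= 58.8 / 30 * 1000
= 1960.00 N/m

1960.00


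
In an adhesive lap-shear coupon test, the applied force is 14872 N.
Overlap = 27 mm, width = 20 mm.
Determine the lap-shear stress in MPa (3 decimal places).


stress = F / (overlap * width)
= 14872 / (27 * 20)
= 27.541 MPa

27.541


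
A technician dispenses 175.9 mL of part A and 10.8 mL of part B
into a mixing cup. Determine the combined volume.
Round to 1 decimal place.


Combined volume = 175.9 + 10.8
= 186.7 mL

186.7


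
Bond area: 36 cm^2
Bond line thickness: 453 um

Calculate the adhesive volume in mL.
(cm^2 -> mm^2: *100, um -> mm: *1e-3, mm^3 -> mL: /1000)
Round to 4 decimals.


V = 36*100 * 453*1e-3 / 1000
= 1.6308 mL

1.6308


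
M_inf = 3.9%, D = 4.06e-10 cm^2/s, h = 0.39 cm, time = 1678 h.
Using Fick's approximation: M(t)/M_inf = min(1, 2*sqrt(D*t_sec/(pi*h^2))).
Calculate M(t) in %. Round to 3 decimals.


t = 6040800 s
ratio = min(1, 2*sqrt(4.06e-10*6040800/(pi*0.1521)))
= 0.143285
M(t) = 3.9 * 0.143285 = 0.559%

0.559


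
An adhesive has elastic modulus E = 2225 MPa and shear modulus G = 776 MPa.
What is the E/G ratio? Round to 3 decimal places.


E/G = 2225 / 776 = 2.867

2.867


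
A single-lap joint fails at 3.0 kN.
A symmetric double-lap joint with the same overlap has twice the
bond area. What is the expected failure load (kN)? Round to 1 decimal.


Double-lap load = 2 * 3.0 = 6.0 kN

6.0


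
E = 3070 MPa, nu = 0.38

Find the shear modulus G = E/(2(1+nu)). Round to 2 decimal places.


G = 3070 / (2 * 1.38)
= 1112.32 MPa

1112.32


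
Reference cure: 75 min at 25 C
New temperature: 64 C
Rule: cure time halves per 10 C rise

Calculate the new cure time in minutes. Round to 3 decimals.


factor = 2^((64-25)/10) = 14.9285
t_new = 75 / 14.9285 = 5.024 min

5.024


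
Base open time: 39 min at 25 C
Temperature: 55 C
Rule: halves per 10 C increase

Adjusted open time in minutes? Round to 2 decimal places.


Acceleration = 2^((55-25)/10) = 8.0000
Open time = 39 / 8.0000 = 4.88 min

4.88


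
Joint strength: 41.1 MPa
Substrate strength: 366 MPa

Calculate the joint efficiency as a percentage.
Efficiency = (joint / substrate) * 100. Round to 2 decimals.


Efficiency = (41.1 / 366) * 100 = 11.23%

11.23


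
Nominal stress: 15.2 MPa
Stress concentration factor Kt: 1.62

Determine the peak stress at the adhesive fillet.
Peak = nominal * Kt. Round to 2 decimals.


Peak stress = 15.2 * 1.62
= 24.62 MPa

24.62


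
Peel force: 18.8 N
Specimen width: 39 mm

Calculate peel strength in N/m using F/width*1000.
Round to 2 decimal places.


Peel strength = 18.8 / 39 * 1000 = 482.05 N/m

482.05


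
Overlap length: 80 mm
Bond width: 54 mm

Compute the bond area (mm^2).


Bond area = 80 * 54 = 4320 mm^2

4320


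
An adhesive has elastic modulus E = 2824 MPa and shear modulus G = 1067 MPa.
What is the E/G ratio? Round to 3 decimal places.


E/G = 2824 / 1067 = 2.647

2.647


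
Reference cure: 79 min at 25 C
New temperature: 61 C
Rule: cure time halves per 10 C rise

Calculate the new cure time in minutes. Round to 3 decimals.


factor = 2^((61-25)/10) = 12.1257
t_new = 79 / 12.1257 = 6.515 min

6.515


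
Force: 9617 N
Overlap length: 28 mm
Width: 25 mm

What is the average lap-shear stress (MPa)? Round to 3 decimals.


Average shear stress = F / (overlap * width)
= 9617 / (28 * 25)
= 13.739 MPa

13.739


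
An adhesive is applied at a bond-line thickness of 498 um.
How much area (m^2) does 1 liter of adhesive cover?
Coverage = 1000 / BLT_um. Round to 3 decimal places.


Coverage = 1000 / 498 = 2.008 m^2

2.008


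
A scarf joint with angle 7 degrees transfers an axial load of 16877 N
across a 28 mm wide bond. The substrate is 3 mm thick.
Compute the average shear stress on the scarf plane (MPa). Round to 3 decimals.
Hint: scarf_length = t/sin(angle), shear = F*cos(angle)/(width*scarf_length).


scarf_length = 3 / sin(7 deg) = 24.6165 mm
cos(7 deg) = 0.992546
shear stress = 16877 * 0.992546 / (28 * 24.6165)
= 24.303 MPa

24.303


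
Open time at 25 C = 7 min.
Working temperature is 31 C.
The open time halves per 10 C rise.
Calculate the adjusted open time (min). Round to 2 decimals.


factor = 2^((31 - 25) / 10) = 1.5157
ot = 7 / 1.5157 = 4.62 min

4.62


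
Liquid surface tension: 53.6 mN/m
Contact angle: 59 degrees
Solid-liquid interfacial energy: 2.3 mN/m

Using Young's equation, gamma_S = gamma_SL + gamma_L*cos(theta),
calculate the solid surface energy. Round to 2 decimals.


gamma_S = 2.3 + 53.6 * cos(59)
= 29.91 mN/m

29.91


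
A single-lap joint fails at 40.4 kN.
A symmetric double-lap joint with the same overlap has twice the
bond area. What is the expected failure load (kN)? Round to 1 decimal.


Double-lap load = 2 * 40.4 = 80.8 kN

80.8


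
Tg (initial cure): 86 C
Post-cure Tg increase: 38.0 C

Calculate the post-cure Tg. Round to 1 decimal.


Post-cure Tg = 86 + 38.0 = 124.0 C

124.0


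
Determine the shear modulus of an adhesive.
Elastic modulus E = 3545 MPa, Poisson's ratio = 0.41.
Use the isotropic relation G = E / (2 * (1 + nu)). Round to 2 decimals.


G = 3545 / (2*(1+0.41)) = 3545 / 2.82
= 1257.09 MPa

1257.09


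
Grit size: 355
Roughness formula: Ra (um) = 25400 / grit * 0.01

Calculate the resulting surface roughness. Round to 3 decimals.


Ra = 25400 / 355 * 0.01
= 0.715 um

0.715


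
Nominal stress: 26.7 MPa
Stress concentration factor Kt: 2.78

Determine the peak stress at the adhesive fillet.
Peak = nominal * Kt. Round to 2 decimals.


Peak stress = 26.7 * 2.78
= 74.23 MPa

74.23


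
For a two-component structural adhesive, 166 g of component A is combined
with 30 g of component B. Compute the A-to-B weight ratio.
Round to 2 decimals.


Weight ratio A:B = 166 / 30
= 5.53

5.53


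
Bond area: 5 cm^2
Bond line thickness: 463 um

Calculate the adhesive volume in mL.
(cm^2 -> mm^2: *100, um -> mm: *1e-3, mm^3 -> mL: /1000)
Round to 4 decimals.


V = 5*100 * 463*1e-3 / 1000
= 0.2315 mL

0.2315


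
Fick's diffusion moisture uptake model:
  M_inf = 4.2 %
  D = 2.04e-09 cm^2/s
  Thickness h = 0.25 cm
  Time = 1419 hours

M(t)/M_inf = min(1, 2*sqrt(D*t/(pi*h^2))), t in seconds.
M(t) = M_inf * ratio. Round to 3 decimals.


t_sec = 1419 * 3600 = 5108400
ratio = 2*sqrt(2.04e-09*5108400/(pi*0.25^2))
= min(1, 0.460758)
= 0.460758
M(t) = 4.2 * 0.460758 = 1.935 %

1.935


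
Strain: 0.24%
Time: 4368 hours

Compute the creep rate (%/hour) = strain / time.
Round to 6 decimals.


Creep rate = 0.24 / 4368
= 0.000055 %/h

0.000055


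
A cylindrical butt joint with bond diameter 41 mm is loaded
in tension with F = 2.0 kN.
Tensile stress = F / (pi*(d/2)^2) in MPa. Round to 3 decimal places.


Area = pi * (41/2)^2 = 1320.2543 mm^2
Stress = 2.0*1000 / 1320.2543
= 1.515 MPa

1.515


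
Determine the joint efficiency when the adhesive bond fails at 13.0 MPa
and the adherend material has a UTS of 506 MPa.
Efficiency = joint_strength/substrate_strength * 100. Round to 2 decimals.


Joint efficiency = 13.0 / 506 * 100
= 2.57%

2.57


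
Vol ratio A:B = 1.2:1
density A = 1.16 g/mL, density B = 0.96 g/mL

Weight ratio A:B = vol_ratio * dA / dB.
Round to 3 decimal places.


Weight ratio = 1.2 * 1.16 / 0.96
= 1.450

1.450


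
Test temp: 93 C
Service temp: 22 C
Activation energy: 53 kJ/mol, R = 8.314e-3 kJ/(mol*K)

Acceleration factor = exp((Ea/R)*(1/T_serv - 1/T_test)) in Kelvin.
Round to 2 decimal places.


AF = exp((53/0.008314)*(1/295.15 - 1/366.15))
= 65.90

65.90


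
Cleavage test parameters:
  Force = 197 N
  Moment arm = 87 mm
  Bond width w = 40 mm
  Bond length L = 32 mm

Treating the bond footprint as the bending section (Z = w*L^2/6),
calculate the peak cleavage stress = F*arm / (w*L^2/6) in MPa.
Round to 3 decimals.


M = 197 * 87 = 17139 N*mm
Z = 40 * 32^2 / 6 = 40960 / 6 mm^3
sigma = M / Z = 6 * 17139 / 40960 = 102834 / 40960
= 2.511 MPa

2.511


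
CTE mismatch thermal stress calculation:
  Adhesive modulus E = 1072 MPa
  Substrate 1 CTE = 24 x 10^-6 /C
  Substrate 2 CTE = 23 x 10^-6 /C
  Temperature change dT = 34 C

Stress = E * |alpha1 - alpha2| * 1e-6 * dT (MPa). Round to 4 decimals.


delta_alpha = |24 - 23| = 1 x 10^-6/C
Stress = 1072 * 1e-6 * 34
= 0.0364 MPa

0.0364


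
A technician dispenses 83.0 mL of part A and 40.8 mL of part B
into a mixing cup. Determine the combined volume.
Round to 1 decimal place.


Combined volume = 83.0 + 40.8
= 123.8 mL

123.8


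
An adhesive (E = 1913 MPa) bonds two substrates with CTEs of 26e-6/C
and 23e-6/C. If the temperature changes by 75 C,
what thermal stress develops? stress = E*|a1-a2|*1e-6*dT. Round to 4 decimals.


Stress = 1913 * |26 - 23| * 1e-6 * 75
= 0.4304 MPa

0.4304


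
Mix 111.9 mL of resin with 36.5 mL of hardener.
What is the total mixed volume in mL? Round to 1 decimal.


Total = 111.9 + 36.5 = 148.4 mL

148.4


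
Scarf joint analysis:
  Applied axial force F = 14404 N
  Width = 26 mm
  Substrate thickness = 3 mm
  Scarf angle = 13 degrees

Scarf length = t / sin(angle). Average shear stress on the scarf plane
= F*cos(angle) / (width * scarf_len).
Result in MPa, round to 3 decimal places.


Scarf length = 3 / sin(13 deg) = 13.3362 mm
cos(13 deg) = 0.974370
Shear = 14404 * 0.974370 / (26 * 13.3362)
= 40.476 MPa

40.476


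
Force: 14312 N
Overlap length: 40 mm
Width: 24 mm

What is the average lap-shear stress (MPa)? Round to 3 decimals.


Average shear stress = F / (overlap * width)
= 14312 / (40 * 24)
= 14.908 MPa

14.908


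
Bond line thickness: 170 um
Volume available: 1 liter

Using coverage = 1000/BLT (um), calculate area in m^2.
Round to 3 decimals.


1 L = 1e6 mm^3, thickness = 170 um = 0.17 mm
Area = 1e6 / 0.17 mm^2 = (1e6 / 0.17) / 1e6 m^2 = 1000 / 170 m^2
= 5.882 m^2

5.882


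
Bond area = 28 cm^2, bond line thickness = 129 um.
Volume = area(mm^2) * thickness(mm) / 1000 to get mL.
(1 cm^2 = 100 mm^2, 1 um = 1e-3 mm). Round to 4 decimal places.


area_mm2 = 28 * 100 = 2800
blt_mm = 129 * 1e-3 = 0.129
vol_mm3 = 2800 * 0.129 = 361.2
vol_mL = 361.2 / 1000 = 0.3612 mL

0.3612


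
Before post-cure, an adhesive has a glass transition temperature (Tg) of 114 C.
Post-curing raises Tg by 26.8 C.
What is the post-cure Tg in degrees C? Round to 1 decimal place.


Tg_post = Tg_base + delta_Tg
= 114 + 26.8
= 140.8 C

140.8


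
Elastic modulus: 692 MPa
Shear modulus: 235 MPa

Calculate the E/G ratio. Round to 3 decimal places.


E / G = 692 / 235 = 2.945

2.945


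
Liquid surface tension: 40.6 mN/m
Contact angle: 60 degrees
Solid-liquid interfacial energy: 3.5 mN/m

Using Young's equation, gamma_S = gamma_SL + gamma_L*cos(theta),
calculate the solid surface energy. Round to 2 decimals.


gamma_S = 3.5 + 40.6 * cos(60)
= 23.80 mN/m

23.80


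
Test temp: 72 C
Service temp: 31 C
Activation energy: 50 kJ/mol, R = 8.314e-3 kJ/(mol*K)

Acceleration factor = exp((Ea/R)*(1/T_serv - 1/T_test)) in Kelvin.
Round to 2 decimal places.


AF = exp((50/0.008314)*(1/304.15 - 1/345.15))
= 10.47

10.47


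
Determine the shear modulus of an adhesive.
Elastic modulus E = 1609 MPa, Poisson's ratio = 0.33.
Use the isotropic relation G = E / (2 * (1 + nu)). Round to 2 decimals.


G = 1609 / (2*(1+0.33)) = 1609 / 2.66
= 604.89 MPa

604.89


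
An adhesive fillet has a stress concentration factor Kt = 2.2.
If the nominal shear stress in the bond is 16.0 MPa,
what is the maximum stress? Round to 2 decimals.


Max stress = 16.0 * 2.2 = 35.20 MPa

35.20


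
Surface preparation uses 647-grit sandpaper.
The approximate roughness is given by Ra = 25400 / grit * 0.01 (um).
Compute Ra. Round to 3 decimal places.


Ra = 25400 / 647 * 0.01
= 254 / 647
= 0.393 um

0.393


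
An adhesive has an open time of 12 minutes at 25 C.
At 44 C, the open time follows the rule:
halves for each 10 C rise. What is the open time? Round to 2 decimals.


Factor = 2^((44-25)/10) = 3.7321
Open time = 12 / 3.7321 = 3.22 min

3.22


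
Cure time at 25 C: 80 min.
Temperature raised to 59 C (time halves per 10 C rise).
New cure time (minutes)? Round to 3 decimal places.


Acceleration factor = 2^(34/10) = 10.5561
New time = 80 / 10.5561 = 7.579 min

7.579


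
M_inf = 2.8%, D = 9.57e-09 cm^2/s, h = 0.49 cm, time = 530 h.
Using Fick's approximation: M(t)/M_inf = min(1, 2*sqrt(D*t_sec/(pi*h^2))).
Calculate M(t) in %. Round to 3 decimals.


t = 1908000 s
ratio = min(1, 2*sqrt(9.57e-09*1908000/(pi*0.2401)))
= 0.311175
M(t) = 2.8 * 0.311175 = 0.871%

0.871


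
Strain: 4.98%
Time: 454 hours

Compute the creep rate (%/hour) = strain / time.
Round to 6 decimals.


Creep rate = 4.98 / 454
= 0.010969 %/h

0.010969


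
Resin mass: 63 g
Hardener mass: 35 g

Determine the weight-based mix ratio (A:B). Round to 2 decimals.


Ratio = 63 / 35 = 1.80

1.80


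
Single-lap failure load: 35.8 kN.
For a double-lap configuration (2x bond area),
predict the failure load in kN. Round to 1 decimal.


Failure load = 35.8 * 2 = 71.6 kN

71.6


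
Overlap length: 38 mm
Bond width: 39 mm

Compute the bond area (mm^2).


Bond area = 38 * 39 = 1482 mm^2

1482


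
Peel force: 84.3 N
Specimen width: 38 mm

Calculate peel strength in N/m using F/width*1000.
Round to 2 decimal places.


Peel strength = 84.3 / 38 * 1000 = 2218.42 N/m

2218.42


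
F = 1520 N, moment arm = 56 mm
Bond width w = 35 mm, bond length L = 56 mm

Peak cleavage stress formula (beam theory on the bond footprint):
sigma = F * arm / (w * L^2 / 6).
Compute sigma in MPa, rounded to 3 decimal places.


sigma = (1520 * 56) / (35 * 3136 / 6)
= 85120 * 6 / 109760
= 510720 / 109760
= 4.653 MPa

4.653


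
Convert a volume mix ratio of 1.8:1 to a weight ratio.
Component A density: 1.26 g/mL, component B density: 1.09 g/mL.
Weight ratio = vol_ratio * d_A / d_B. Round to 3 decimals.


= 1.8 * 1.26 / 1.09 = 2.081

2.081


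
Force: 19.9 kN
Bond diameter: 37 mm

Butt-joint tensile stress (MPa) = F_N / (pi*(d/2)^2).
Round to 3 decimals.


F_N = 19.9 * 1000 = 19900.0 N
A = pi*(18.5)^2 = 1075.2101 mm^2
stress = 19900.0 / 1075.2101 = 18.508 MPa

18.508


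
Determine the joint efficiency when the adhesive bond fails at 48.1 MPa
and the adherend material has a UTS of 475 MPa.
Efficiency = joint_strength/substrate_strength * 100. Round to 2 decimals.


Joint efficiency = 48.1 / 475 * 100
= 10.13%

10.13


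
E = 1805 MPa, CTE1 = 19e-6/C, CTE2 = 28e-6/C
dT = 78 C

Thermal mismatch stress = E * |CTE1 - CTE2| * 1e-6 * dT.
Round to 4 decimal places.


= 1805 * 9e-6 * 78
= 1.2671 MPa

1.2671


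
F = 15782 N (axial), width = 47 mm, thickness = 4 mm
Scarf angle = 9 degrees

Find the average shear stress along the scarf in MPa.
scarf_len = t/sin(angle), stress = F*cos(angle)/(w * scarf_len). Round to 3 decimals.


scarf_len = 4/sin(9 deg) = 25.5698
cos(9 deg) = 0.987688
stress = 15782*0.987688/(47*25.5698) = 12.970 MPa

12.970


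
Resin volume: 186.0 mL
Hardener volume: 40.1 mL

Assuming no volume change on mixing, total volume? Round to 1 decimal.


V_total = 186.0 + 40.1 = 226.1 mL

226.1


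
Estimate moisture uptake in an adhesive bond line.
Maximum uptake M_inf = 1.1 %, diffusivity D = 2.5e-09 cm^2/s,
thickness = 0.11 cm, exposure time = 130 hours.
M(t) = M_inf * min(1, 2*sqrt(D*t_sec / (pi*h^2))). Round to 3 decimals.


Convert time: 130 h = 468000 s
ratio = min(1, 2*sqrt(2.5e-09*468000/(pi*0.11^2)))
= 0.350877
M(t) = 1.1 * 0.350877 = 0.386%

0.386


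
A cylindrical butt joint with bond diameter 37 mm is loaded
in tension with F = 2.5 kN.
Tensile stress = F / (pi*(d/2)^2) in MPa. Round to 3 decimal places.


Area = pi * (37/2)^2 = 1075.2101 mm^2
Stress = 2.5*1000 / 1075.2101
= 2.325 MPa

2.325


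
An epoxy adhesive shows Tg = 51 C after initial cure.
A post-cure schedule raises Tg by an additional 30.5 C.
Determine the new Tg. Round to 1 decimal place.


New Tg = 51 + 30.5
= 81.5 C

81.5


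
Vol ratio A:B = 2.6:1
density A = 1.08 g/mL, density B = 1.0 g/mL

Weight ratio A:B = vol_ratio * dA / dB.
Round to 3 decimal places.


Weight ratio = 2.6 * 1.08 / 1.0
= 2.808

2.808


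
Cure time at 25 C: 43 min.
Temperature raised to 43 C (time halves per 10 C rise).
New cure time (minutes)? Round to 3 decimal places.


Acceleration factor = 2^(18/10) = 3.4822
New time = 43 / 3.4822 = 12.349 min

12.349


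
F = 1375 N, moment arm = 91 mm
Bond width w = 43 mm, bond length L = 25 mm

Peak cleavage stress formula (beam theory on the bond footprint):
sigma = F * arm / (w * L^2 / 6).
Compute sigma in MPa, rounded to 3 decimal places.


sigma = (1375 * 91) / (43 * 625 / 6)
= 125125 * 6 / 26875
= 750750 / 26875
= 27.935 MPa

27.935


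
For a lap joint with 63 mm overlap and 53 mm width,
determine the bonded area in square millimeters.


Area = 63 * 53 = 3339 mm^2

3339


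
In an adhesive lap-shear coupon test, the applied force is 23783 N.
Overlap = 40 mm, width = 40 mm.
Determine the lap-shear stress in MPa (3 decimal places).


stress = F / (overlap * width)
= 23783 / (40 * 40)
= 14.864 MPa

14.864


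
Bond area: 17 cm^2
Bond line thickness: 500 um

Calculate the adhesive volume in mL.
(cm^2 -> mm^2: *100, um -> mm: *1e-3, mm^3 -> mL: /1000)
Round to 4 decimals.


V = 17*100 * 500*1e-3 / 1000
= 0.8500 mL

0.8500


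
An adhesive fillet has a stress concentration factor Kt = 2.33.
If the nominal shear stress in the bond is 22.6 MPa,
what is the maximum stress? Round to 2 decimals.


Max stress = 22.6 * 2.33 = 52.66 MPa

52.66


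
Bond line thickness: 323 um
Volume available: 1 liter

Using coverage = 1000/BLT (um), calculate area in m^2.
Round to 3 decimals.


1 L = 1e6 mm^3, thickness = 323 um = 0.323 mm
Area = 1e6 / 0.323 mm^2 = (1e6 / 0.323) / 1e6 m^2 = 1000 / 323 m^2
= 3.096 m^2

3.096


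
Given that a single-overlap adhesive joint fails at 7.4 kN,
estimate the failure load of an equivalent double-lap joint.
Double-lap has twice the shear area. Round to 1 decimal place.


Double-lap factor = 2
Expected load = 7.4 * 2 = 14.8 kN

14.8


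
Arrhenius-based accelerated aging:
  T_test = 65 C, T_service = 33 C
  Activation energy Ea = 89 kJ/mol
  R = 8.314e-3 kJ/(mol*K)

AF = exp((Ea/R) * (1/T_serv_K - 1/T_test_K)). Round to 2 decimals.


T_test_K = 338.15, T_serv_K = 306.15
AF = exp((89/8.314e-3) * (1/306.15 - 1/338.15))
= 27.36

27.36


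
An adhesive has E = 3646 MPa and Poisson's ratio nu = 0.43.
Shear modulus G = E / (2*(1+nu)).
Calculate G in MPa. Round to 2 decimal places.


G = 3646 / (2*(1+0.43))
= 3646 / 2.86
= 1274.83 MPa

1274.83


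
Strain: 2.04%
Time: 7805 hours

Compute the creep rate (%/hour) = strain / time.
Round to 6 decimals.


Creep rate = 2.04 / 7805
= 0.000261 %/h

0.000261


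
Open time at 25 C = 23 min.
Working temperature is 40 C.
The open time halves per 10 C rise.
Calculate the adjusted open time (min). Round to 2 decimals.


factor = 2^((40 - 25) / 10) = 2.8284
ot = 23 / 2.8284 = 8.13 min

8.13


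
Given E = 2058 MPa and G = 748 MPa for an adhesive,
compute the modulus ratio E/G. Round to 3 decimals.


E/G ratio = 2058 / 748 = 2.751

2.751


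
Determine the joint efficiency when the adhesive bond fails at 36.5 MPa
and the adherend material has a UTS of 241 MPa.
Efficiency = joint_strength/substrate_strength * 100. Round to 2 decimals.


Joint efficiency = 36.5 / 241 * 100
= 15.15%

15.15


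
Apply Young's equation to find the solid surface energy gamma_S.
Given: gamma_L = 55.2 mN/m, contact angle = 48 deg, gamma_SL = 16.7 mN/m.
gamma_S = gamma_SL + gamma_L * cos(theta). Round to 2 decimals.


theta_rad = 48 * pi/180 = 0.837758
gamma_S = 16.7 + 55.2 * cos(0.837758)
= 53.64 mN/m

53.64


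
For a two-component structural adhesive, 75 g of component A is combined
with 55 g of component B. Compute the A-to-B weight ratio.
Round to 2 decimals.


Weight ratio A:B = 75 / 55
= 1.36

1.36


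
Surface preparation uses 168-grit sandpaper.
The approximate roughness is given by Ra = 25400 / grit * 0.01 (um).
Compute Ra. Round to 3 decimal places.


Ra = 25400 / 168 * 0.01
= 254 / 168
= 1.512 um

1.512


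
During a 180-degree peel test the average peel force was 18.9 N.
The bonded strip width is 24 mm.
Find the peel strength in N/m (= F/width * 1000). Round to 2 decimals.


Peel strength = F/width * 1000
= 18.9 / 24 * 1000
= 787.50 N/m

787.50


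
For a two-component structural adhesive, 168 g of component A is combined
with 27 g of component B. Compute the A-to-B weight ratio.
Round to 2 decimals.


Weight ratio A:B = 168 / 27
= 6.22

6.22


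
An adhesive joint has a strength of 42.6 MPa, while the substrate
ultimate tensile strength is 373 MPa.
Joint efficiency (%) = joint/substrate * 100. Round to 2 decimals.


Efficiency = 42.6 / 373 * 100
= 11.42%

11.42


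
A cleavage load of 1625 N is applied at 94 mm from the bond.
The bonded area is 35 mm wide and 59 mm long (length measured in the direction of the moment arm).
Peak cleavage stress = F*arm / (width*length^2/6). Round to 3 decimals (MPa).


Moment = 1625 * 94 = 152750 N*mm
Section modulus = 35 * 3481 / 6 = 121835 / 6 mm^3
Stress = 152750 / (121835 / 6) = 916500 / 121835
= 7.522 MPa

7.522


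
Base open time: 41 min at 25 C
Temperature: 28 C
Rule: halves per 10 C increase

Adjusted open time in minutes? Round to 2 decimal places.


Acceleration = 2^((28-25)/10) = 1.2311
Open time = 41 / 1.2311 = 33.30 min

33.30


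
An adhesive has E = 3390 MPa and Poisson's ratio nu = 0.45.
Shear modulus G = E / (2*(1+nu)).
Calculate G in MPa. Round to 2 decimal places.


G = 3390 / (2*(1+0.45))
= 3390 / 2.90
= 1168.97 MPa

1168.97


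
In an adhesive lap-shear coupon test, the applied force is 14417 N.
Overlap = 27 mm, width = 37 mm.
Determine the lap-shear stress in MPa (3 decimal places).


stress = F / (overlap * width)
= 14417 / (27 * 37)
= 14.431 MPa

14.431


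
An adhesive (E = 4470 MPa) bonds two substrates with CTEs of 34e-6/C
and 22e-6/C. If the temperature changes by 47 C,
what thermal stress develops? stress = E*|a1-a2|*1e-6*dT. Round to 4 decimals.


Stress = 4470 * |34 - 22| * 1e-6 * 47
= 2.5211 MPa

2.5211


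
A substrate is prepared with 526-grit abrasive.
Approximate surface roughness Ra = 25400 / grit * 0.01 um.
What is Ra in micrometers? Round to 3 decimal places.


Ra = 25400 / 526 * 0.01 = 0.483 um

0.483


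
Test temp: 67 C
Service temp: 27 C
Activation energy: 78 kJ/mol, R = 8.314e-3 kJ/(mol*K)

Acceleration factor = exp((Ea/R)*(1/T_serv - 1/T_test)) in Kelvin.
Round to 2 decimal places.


AF = exp((78/0.008314)*(1/300.15 - 1/340.15))
= 39.47

39.47


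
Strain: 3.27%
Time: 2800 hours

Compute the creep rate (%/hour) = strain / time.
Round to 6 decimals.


Creep rate = 3.27 / 2800
= 0.001168 %/h

0.001168


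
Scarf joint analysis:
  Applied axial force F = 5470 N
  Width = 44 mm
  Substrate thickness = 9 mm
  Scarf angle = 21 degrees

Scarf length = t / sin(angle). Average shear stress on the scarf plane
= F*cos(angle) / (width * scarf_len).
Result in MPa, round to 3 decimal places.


Scarf length = 9 / sin(21 deg) = 25.1139 mm
cos(21 deg) = 0.933580
Shear = 5470 * 0.933580 / (44 * 25.1139)
= 4.621 MPa

4.621


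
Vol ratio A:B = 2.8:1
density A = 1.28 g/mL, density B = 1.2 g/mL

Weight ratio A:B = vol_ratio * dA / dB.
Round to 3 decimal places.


Weight ratio = 2.8 * 1.28 / 1.2
= 2.987

2.987


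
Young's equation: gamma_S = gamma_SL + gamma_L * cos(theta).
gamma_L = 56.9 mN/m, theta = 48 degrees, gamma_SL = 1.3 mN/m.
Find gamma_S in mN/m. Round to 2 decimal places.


cos(48 deg) = 0.669131
gamma_S = 1.3 + 56.9 * 0.669131
= 39.37 mN/m

39.37


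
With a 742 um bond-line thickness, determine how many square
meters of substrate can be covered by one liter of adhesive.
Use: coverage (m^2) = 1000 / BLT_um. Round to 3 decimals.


Coverage = 1000 / 742 = 1.348 m^2

1.348


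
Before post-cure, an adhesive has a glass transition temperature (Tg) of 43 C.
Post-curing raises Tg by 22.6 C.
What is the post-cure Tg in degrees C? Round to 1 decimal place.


Tg_post = Tg_base + delta_Tg
= 43 + 22.6
= 65.6 C

65.6


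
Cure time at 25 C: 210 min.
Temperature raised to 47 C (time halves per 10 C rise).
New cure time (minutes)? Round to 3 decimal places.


Acceleration factor = 2^(22/10) = 4.5948
New time = 210 / 4.5948 = 45.704 min

45.704


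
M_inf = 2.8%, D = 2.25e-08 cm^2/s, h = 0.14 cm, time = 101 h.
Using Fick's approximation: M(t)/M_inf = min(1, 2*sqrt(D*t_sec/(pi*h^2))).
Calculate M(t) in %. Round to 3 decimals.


t = 363600 s
ratio = min(1, 2*sqrt(2.25e-08*363600/(pi*0.0196)))
= 0.729005
M(t) = 2.8 * 0.729005 = 2.041%

2.041


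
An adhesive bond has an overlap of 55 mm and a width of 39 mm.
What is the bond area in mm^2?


Bond area = overlap * width
= 55 * 39
= 2145 mm^2

2145


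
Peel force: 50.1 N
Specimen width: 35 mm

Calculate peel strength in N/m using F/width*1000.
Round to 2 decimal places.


Peel strength = 50.1 / 35 * 1000 = 1431.43 N/m

1431.43


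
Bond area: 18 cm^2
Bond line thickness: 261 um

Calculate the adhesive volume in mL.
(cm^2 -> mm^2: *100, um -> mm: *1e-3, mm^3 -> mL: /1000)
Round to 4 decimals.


V = 18*100 * 261*1e-3 / 1000
= 0.4698 mL

0.4698


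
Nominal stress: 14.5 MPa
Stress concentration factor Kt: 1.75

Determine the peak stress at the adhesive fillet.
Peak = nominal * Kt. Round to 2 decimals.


Peak stress = 14.5 * 1.75
= 25.38 MPa

25.38


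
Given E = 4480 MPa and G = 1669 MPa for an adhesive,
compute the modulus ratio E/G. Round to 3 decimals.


E/G ratio = 4480 / 1669 = 2.684

2.684


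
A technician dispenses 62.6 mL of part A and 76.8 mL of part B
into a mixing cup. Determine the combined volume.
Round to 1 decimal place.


Combined volume = 62.6 + 76.8
= 139.4 mL

139.4


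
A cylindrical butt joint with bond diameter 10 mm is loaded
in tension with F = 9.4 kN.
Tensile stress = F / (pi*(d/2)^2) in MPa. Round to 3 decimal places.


Area = pi * (10/2)^2 = 78.5398 mm^2
Stress = 9.4*1000 / 78.5398
= 119.685 MPa

119.685


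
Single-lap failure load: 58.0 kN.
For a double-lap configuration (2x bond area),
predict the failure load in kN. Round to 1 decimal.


Failure load = 58.0 * 2 = 116.0 kN

116.0


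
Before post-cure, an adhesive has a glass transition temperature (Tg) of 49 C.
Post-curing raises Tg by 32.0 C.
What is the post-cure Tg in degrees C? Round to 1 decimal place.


Tg_post = Tg_base + delta_Tg
= 49 + 32.0
= 81.0 C

81.0


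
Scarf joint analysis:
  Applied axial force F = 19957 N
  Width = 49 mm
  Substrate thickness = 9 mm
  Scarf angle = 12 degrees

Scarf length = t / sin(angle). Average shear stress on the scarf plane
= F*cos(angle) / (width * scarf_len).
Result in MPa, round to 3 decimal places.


Scarf length = 9 / sin(12 deg) = 43.2876 mm
cos(12 deg) = 0.978148
Shear = 19957 * 0.978148 / (49 * 43.2876)
= 9.203 MPa

9.203


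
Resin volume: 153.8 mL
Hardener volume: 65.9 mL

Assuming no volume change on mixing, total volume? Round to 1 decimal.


V_total = 153.8 + 65.9 = 219.7 mL

219.7


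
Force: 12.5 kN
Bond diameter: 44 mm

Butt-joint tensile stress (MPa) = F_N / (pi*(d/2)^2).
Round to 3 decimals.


F_N = 12.5 * 1000 = 12500.0 N
A = pi*(22.0)^2 = 1520.5308 mm^2
stress = 12500.0 / 1520.5308 = 8.221 MPa

8.221


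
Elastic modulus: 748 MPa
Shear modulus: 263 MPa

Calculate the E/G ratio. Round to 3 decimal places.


E / G = 748 / 263 = 2.844

2.844


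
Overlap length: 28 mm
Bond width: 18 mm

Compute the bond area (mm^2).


Bond area = 28 * 18 = 504 mm^2

504


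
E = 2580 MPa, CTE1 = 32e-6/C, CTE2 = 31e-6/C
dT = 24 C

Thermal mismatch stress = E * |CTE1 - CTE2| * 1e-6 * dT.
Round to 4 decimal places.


= 2580 * 1e-6 * 24
= 0.0619 MPa

0.0619


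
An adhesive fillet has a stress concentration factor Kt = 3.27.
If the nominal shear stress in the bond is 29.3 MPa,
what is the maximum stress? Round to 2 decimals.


Max stress = 29.3 * 3.27 = 95.81 MPa

95.81


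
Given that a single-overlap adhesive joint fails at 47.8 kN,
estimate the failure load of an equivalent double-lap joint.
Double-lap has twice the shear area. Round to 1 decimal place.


Double-lap factor = 2
Expected load = 47.8 * 2 = 95.6 kN

95.6


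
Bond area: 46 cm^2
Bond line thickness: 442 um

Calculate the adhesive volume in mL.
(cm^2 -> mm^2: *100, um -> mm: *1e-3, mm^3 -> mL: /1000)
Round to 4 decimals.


V = 46*100 * 442*1e-3 / 1000
= 2.0332 mL

2.0332


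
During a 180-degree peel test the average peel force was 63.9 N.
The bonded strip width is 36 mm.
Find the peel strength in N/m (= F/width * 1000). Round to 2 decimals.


Peel strength = F/width * 1000
= 63.9 / 36 * 1000
= 1775.00 N/m

1775.00


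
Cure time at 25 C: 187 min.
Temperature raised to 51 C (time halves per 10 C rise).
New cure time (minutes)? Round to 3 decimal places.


Acceleration factor = 2^(26/10) = 6.0629
New time = 187 / 6.0629 = 30.843 min

30.843


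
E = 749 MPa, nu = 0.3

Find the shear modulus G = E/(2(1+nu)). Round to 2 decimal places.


G = 749 / (2 * 1.30)
= 288.08 MPa

288.08


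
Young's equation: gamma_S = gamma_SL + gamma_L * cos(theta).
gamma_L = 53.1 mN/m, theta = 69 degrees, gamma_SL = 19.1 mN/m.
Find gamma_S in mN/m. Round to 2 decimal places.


cos(69 deg) = 0.358368
gamma_S = 19.1 + 53.1 * 0.358368
= 38.13 mN/m

38.13


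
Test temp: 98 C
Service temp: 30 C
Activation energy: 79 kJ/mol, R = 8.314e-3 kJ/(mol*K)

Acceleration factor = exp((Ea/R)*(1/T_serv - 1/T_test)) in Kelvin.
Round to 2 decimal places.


AF = exp((79/0.008314)*(1/303.15 - 1/371.15))
= 311.92

311.92


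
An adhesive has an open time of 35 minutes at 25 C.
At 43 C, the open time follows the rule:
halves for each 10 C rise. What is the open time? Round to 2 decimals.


Factor = 2^((43-25)/10) = 3.4822
Open time = 35 / 3.4822 = 10.05 min

10.05


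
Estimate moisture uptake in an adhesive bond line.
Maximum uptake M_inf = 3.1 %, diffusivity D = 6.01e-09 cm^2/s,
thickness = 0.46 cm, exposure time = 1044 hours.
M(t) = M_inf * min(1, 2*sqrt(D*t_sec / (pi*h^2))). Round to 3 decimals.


Convert time: 1044 h = 3758400 s
ratio = min(1, 2*sqrt(6.01e-09*3758400/(pi*0.46^2)))
= 0.368668
M(t) = 3.1 * 0.368668 = 1.143%

1.143


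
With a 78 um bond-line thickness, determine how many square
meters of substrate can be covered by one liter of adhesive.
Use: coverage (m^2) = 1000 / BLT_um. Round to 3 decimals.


Coverage = 1000 / 78 = 12.821 m^2

12.821


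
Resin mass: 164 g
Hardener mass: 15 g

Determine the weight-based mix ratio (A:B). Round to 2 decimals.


Ratio = 164 / 15 = 10.93

10.93


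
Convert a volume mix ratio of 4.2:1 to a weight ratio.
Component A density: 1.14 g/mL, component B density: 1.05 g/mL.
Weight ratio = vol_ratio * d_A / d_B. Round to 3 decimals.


= 4.2 * 1.14 / 1.05 = 4.560

4.560


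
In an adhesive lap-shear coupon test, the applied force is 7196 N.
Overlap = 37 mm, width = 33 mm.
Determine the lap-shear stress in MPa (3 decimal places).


stress = F / (overlap * width)
= 7196 / (37 * 33)
= 5.894 MPa

5.894


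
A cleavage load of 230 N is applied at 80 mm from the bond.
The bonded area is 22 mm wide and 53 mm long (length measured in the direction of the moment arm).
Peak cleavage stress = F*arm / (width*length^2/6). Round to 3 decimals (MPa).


Moment = 230 * 80 = 18400 N*mm
Section modulus = 22 * 2809 / 6 = 61798 / 6 mm^3
Stress = 18400 / (61798 / 6) = 110400 / 61798
= 1.786 MPa

1.786


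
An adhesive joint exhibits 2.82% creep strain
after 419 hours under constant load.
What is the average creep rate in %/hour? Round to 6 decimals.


Creep rate = strain / time
= 2.82 / 419
= 0.006730 %/h

0.006730


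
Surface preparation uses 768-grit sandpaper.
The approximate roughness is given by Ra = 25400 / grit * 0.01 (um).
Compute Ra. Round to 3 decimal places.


Ra = 25400 / 768 * 0.01
= 254 / 768
= 0.331 um

0.331


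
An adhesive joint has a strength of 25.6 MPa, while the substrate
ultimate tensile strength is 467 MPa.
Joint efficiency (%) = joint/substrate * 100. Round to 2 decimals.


Efficiency = 25.6 / 467 * 100
= 5.48%

5.48


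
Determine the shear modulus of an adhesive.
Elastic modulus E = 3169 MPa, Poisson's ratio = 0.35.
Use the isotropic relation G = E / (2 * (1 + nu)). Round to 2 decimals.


G = 3169 / (2*(1+0.35)) = 3169 / 2.70
= 1173.70 MPa

1173.70


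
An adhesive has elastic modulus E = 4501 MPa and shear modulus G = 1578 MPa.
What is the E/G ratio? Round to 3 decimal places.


E/G = 4501 / 1578 = 2.852

2.852


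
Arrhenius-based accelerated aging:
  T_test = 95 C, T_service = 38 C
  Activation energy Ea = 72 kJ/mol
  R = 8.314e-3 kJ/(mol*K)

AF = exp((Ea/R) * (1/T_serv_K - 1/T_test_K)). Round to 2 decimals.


T_test_K = 368.15, T_serv_K = 311.15
AF = exp((72/8.314e-3) * (1/311.15 - 1/368.15))
= 74.39

74.39


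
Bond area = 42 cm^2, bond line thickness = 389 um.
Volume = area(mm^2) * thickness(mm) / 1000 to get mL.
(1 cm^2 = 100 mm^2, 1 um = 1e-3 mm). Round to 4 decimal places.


area_mm2 = 42 * 100 = 4200
blt_mm = 389 * 1e-3 = 0.389
vol_mm3 = 4200 * 0.389 = 1633.8
vol_mL = 1633.8 / 1000 = 1.6338 mL

1.6338


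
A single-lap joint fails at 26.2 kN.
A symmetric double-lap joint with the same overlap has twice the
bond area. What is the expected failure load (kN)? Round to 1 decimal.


Double-lap load = 2 * 26.2 = 52.4 kN

52.4


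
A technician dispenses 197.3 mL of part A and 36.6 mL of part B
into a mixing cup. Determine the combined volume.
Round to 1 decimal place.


Combined volume = 197.3 + 36.6
= 233.9 mL

233.9


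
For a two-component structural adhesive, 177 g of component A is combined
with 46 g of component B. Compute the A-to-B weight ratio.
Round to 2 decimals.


Weight ratio A:B = 177 / 46
= 3.85

3.85
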